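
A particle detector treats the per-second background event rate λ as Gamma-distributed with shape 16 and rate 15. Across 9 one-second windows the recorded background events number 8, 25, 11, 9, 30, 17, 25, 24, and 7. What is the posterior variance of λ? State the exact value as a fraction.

Total count: 8 + 25 + 11 + 9 + 30 + 17 + 25 + 24 + 7 = 156.
Total exposure: 9 seconds.
By Gamma–Poisson conjugacy, the posterior is Gamma(α + Σx, β + Σt) = Gamma(16 + 156, 15 + 9) = Gamma(172, 24).
Posterior variance = α'/β'² = 172/576 = 43/144.

43/144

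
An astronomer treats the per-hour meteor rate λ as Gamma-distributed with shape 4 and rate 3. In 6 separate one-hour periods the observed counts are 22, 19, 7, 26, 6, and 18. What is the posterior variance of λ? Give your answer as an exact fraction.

Total count: 22 + 19 + 7 + 26 + 6 + 18 = 98.
Total exposure: 6 hours.
Gamma(α, β) with Poisson data over total exposure Σt gives posterior Gamma(α+Σx, β+Σt) = Gamma(102, 9).
Posterior variance = α'/β'² = 102/81 = 34/27.

34/27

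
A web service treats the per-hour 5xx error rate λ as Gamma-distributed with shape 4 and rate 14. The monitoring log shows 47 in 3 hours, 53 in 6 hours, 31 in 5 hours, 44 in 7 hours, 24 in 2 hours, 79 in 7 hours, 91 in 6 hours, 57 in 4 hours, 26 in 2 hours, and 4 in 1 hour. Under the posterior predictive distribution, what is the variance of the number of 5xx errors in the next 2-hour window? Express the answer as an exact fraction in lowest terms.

54280/3249

Total count: 47 + 53 + 31 + 44 + 24 + 79 + 91 + 57 + 26 + 4 = 456.
Total exposure: 3 + 6 + 5 + 7 + 2 + 7 + 6 + 4 + 2 + 1 = 43 hours.
Conjugate update: add total count to the shape and total exposure to the rate, giving Gamma(460, 57).
The posterior predictive for a window of length T is Negative Binomial with variance T·α'·(β'+T)/β'² = 2·460·59/3249 = 54280/3249.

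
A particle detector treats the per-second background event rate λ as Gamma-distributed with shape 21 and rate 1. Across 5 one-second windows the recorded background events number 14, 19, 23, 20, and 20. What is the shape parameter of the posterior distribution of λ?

117

Total count: 14 + 19 + 23 + 20 + 20 = 96.
Total exposure: 5 seconds.
Conjugate update: add total count to the shape and total exposure to the rate, giving Gamma(117, 6).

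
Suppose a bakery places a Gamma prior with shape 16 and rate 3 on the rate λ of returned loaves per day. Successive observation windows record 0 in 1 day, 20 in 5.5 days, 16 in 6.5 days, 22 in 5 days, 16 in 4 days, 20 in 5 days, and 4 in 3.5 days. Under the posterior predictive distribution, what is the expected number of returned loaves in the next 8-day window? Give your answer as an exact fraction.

Total count: 0 + 20 + 16 + 22 + 16 + 20 + 4 = 98.
Total exposure: 1 + 5.5 + 6.5 + 5 + 4 + 5 + 3.5 = 30.5 days.
Gamma(α, β) with Poisson data over total exposure Σt gives posterior Gamma(α+Σx, β+Σt) = Gamma(114, 67/2).
Predictive mean over an 8-day window = T·E[λ|data] = 8·114/(67/2) = 1824/67.

1824/67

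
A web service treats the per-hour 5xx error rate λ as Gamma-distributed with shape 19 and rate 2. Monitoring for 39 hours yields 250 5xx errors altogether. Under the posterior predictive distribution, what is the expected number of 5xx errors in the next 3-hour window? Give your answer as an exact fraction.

807/41

Total count 250 over total exposure 39 hours.
By Gamma–Poisson conjugacy, the posterior is Gamma(α + Σx, β + Σt) = Gamma(19 + 250, 2 + 39) = Gamma(269, 41).
Predictive mean over a 3-hour window = T·E[λ|data] = 3·269/41 = 807/41.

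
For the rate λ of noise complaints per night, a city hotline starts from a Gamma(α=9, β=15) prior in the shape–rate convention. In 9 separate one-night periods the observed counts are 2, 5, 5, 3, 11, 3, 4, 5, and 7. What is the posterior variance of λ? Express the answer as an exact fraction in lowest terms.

Total count: 2 + 5 + 5 + 3 + 11 + 3 + 4 + 5 + 7 = 45.
Total exposure: 9 nights.
The Gamma prior is conjugate for the Poisson rate, so λ | data ~ Gamma(9+45, 15+9) = Gamma(54, 24).
Posterior variance = α'/β'² = 54/576 = 3/32.

3/32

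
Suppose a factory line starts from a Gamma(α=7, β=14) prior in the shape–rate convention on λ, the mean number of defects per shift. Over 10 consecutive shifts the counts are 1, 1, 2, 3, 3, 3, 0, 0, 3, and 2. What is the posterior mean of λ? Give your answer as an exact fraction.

Total count: 1 + 1 + 2 + 3 + 3 + 3 + 0 + 0 + 3 + 2 = 18.
Total exposure: 10 shifts.
The Gamma prior is conjugate for the Poisson rate, so λ | data ~ Gamma(7+18, 14+10) = Gamma(25, 24).
Posterior mean = α'/β' = 25/24.

25/24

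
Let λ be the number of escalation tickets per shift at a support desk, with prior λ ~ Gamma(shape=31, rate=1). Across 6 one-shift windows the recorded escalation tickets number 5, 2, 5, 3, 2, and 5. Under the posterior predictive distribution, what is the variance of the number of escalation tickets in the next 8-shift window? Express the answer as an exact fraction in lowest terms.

Total count: 5 + 2 + 5 + 3 + 2 + 5 = 22.
Total exposure: 6 shifts.
Posterior: α' = 31 + 22 = 53, β' = 1 + 6 = 7.
The posterior predictive for a window of length T is Negative Binomial with variance T·α'·(β'+T)/β'² = 8·53·15/49 = 6360/49.

6360/49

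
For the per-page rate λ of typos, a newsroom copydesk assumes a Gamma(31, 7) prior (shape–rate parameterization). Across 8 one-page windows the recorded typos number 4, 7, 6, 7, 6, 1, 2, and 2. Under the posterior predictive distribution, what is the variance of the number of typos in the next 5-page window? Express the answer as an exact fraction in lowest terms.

Total count: 4 + 7 + 6 + 7 + 6 + 1 + 2 + 2 = 35.
Total exposure: 8 pages.
Posterior: α' = 31 + 35 = 66, β' = 7 + 8 = 15.
The posterior predictive for a window of length T is Negative Binomial with variance T·α'·(β'+T)/β'² = 5·66·20/225 = 88/3.

88/3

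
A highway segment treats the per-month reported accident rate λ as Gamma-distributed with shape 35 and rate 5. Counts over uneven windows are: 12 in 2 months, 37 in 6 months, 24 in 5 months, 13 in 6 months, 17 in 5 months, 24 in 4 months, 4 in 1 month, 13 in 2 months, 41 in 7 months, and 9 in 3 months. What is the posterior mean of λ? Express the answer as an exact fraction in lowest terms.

229/46

Total count: 12 + 37 + 24 + 13 + 17 + 24 + 4 + 13 + 41 + 9 = 194.
Total exposure: 2 + 6 + 5 + 6 + 5 + 4 + 1 + 2 + 7 + 3 = 41 months.
Gamma(α, β) with Poisson data over total exposure Σt gives posterior Gamma(α+Σx, β+Σt) = Gamma(229, 46).
Posterior mean = α'/β' = 229/46.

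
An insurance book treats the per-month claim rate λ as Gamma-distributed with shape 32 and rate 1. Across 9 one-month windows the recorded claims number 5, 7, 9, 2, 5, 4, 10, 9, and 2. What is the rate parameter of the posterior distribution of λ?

10

Total count: 5 + 7 + 9 + 2 + 5 + 4 + 10 + 9 + 2 = 53.
Total exposure: 9 months.
The Gamma prior is conjugate for the Poisson rate, so λ | data ~ Gamma(32+53, 1+9) = Gamma(85, 10).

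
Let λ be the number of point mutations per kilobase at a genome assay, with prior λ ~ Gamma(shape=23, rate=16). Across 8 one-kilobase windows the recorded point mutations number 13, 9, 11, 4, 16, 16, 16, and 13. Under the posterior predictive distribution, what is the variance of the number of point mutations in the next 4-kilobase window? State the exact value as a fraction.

847/36

Total count: 13 + 9 + 11 + 4 + 16 + 16 + 16 + 13 = 98.
Total exposure: 8 kilobases.
The Gamma prior is conjugate for the Poisson rate, so λ | data ~ Gamma(23+98, 16+8) = Gamma(121, 24).
The posterior predictive for a window of length T is Negative Binomial with variance T·α'·(β'+T)/β'² = 4·121·28/576 = 847/36.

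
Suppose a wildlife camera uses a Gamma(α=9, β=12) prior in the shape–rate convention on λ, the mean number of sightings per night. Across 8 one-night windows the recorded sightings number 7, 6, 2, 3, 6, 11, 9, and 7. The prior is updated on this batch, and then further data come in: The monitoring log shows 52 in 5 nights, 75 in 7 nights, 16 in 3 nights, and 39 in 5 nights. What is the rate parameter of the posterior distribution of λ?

40

Total count: 7 + 6 + 2 + 3 + 6 + 11 + 9 + 7 = 51.
Total exposure: 8 nights.
After the first batch: Gamma(9 + 51, 12 + 8) = Gamma(60, 20).
Total count: 52 + 75 + 16 + 39 = 182.
Total exposure: 5 + 7 + 3 + 5 = 20 nights.
After the second batch: Gamma(60 + 182, 20 + 20) = Gamma(242, 40).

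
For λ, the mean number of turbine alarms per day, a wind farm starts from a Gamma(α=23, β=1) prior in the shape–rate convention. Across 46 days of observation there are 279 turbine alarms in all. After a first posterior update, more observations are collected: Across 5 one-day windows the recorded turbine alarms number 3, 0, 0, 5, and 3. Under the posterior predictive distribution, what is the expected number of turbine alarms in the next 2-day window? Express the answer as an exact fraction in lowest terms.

Total count 279 over total exposure 46 days.
After the first batch: Gamma(23 + 279, 1 + 46) = Gamma(302, 47).
Total count: 3 + 0 + 0 + 5 + 3 = 11.
Total exposure: 5 days.
After the second batch: Gamma(302 + 11, 47 + 5) = Gamma(313, 52).
Predictive mean over a 2-day window = T·E[λ|data] = 2·313/52 = 313/26.

313/26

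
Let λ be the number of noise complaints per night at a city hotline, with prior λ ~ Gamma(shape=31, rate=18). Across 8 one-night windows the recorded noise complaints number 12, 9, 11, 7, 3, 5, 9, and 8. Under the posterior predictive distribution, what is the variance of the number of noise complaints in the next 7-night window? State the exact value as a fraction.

21945/676

Total count: 12 + 9 + 11 + 7 + 3 + 5 + 9 + 8 = 64.
Total exposure: 8 nights.
Conjugate update: add total count to the shape and total exposure to the rate, giving Gamma(95, 26).
The posterior predictive for a window of length T is Negative Binomial with variance T·α'·(β'+T)/β'² = 7·95·33/676 = 21945/676.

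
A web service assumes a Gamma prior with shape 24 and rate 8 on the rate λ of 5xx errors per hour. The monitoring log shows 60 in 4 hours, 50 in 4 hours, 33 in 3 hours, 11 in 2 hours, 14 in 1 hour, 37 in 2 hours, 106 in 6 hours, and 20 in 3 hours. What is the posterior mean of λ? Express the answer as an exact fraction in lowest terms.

355/33

Total count: 60 + 50 + 33 + 11 + 14 + 37 + 106 + 20 = 331.
Total exposure: 4 + 4 + 3 + 2 + 1 + 2 + 6 + 3 = 25 hours.
Posterior: α' = 24 + 331 = 355, β' = 8 + 25 = 33.
Posterior mean = α'/β' = 355/33.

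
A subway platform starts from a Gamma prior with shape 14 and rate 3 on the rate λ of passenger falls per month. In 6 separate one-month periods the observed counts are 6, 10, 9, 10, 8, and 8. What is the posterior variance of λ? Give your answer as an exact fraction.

Total count: 6 + 10 + 9 + 10 + 8 + 8 = 51.
Total exposure: 6 months.
Conjugate update: add total count to the shape and total exposure to the rate, giving Gamma(65, 9).
Posterior variance = α'/β'² = 65/81.

65/81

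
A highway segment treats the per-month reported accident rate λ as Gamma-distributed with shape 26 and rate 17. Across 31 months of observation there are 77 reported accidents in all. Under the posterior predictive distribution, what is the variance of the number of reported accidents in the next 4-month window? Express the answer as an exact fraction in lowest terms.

1339/144

Total count 77 over total exposure 31 months.
The Gamma prior is conjugate for the Poisson rate, so λ | data ~ Gamma(26+77, 17+31) = Gamma(103, 48).
The posterior predictive for a window of length T is Negative Binomial with variance T·α'·(β'+T)/β'² = 4·103·52/2304 = 1339/144.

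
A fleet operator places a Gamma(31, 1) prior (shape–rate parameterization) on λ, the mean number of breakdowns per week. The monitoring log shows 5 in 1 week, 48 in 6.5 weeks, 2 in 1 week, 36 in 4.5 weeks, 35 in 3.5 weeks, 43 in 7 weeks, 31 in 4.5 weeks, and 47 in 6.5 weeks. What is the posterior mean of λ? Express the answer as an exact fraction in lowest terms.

Total count: 5 + 48 + 2 + 36 + 35 + 43 + 31 + 47 = 247.
Total exposure: 1 + 6.5 + 1 + 4.5 + 3.5 + 7 + 4.5 + 6.5 = 34.5 weeks.
The Gamma prior is conjugate for the Poisson rate, so λ | data ~ Gamma(31+247, 1+34.5) = Gamma(278, 71/2).
Posterior mean = α'/β' = 278/(71/2) = 556/71.

556/71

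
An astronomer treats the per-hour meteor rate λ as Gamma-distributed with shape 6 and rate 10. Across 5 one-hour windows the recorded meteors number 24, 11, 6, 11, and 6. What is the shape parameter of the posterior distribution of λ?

64

Total count: 24 + 11 + 6 + 11 + 6 = 58.
Total exposure: 5 hours.
By Gamma–Poisson conjugacy, the posterior is Gamma(α + Σx, β + Σt) = Gamma(6 + 58, 10 + 5) = Gamma(64, 15).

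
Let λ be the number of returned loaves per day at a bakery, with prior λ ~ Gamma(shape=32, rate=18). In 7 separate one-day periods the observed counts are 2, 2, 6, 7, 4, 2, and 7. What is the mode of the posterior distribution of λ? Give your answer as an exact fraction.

Total count: 2 + 2 + 6 + 7 + 4 + 2 + 7 = 30.
Total exposure: 7 days.
Gamma(α, β) with Poisson data over total exposure Σt gives posterior Gamma(α+Σx, β+Σt) = Gamma(62, 25).
Posterior mode = (α'−1)/β' = 61/25.

61/25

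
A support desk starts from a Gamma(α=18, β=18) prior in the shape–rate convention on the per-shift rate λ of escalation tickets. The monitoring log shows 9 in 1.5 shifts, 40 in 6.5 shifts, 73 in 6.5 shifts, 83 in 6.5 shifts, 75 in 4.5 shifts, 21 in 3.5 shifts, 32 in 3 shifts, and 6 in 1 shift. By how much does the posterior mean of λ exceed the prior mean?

Total count: 9 + 40 + 73 + 83 + 75 + 21 + 32 + 6 = 339.
Total exposure: 1.5 + 6.5 + 6.5 + 6.5 + 4.5 + 3.5 + 3 + 1 = 33 shifts.
By Gamma–Poisson conjugacy, the posterior is Gamma(α + Σx, β + Σt) = Gamma(18 + 339, 18 + 33) = Gamma(357, 51).
Posterior mean = 357/51 = 7; prior mean = 18/18 = 1. Difference = 7 − 1 = 6.

6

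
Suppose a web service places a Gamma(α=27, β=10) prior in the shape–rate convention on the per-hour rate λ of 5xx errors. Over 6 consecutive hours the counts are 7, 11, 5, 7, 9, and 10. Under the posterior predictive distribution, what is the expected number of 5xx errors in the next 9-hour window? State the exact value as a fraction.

171/4

Total count: 7 + 11 + 5 + 7 + 9 + 10 = 49.
Total exposure: 6 hours.
The Gamma prior is conjugate for the Poisson rate, so λ | data ~ Gamma(27+49, 10+6) = Gamma(76, 16).
Predictive mean over a 9-hour window = T·E[λ|data] = 9·76/16 = 171/4.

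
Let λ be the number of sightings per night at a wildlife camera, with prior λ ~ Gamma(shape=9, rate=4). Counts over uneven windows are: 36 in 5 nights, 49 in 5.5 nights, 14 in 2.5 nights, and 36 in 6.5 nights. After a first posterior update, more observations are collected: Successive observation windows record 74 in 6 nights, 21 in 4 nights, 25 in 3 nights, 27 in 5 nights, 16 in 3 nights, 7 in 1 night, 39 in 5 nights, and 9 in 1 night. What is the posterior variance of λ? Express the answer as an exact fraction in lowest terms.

Total count: 36 + 49 + 14 + 36 = 135.
Total exposure: 5 + 5.5 + 2.5 + 6.5 = 19.5 nights.
After the first batch: Gamma(9 + 135, 4 + 19.5) = Gamma(144, 47/2).
Total count: 74 + 21 + 25 + 27 + 16 + 7 + 39 + 9 = 218.
Total exposure: 6 + 4 + 3 + 5 + 3 + 1 + 5 + 1 = 28 nights.
After the second batch: Gamma(144 + 218, 47/2 + 28) = Gamma(362, 103/2).
Posterior variance = α'/β'² = 362/(10609/4) = 1448/10609.

1448/10609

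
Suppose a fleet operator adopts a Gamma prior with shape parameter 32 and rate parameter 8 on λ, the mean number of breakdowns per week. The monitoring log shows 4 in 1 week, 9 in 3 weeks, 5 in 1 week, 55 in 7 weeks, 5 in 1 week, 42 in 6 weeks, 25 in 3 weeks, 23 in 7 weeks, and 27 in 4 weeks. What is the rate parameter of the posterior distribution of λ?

41

Total count: 4 + 9 + 5 + 55 + 5 + 42 + 25 + 23 + 27 = 195.
Total exposure: 1 + 3 + 1 + 7 + 1 + 6 + 3 + 7 + 4 = 33 weeks.
Conjugate update: add total count to the shape and total exposure to the rate, giving Gamma(227, 41).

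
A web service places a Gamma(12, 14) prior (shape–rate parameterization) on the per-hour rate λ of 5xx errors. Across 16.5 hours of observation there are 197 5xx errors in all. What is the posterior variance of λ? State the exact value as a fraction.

Total count 197 over total exposure 16.5 hours.
Posterior: α' = 12 + 197 = 209, β' = 14 + 16.5 = 61/2.
Posterior variance = α'/β'² = 209/(3721/4) = 836/3721.

836/3721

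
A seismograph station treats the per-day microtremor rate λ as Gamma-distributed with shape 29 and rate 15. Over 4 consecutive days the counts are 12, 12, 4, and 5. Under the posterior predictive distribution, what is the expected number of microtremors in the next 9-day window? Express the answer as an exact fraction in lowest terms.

558/19

Total count: 12 + 12 + 4 + 5 = 33.
Total exposure: 4 days.
The Gamma prior is conjugate for the Poisson rate, so λ | data ~ Gamma(29+33, 15+4) = Gamma(62, 19).
Predictive mean over a 9-day window = T·E[λ|data] = 9·62/19 = 558/19.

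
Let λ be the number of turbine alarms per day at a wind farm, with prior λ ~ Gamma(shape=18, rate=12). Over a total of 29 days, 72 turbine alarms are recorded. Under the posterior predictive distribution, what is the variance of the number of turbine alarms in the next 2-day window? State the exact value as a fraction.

Total count 72 over total exposure 29 days.
Posterior: α' = 18 + 72 = 90, β' = 12 + 29 = 41.
The posterior predictive for a window of length T is Negative Binomial with variance T·α'·(β'+T)/β'² = 2·90·43/1681 = 7740/1681.

7740/1681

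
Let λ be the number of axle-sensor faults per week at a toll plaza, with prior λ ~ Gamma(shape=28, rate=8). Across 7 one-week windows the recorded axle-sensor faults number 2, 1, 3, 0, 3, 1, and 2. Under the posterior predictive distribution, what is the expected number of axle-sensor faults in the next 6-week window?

Total count: 2 + 1 + 3 + 0 + 3 + 1 + 2 = 12.
Total exposure: 7 weeks.
Gamma(α, β) with Poisson data over total exposure Σt gives posterior Gamma(α+Σx, β+Σt) = Gamma(40, 15).
Predictive mean over a 6-week window = T·E[λ|data] = 6·40/15 = 16.

16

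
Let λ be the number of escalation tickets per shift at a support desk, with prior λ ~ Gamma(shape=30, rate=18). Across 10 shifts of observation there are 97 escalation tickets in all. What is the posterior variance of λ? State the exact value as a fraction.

Total count 97 over total exposure 10 shifts.
Posterior: α' = 30 + 97 = 127, β' = 18 + 10 = 28.
Posterior variance = α'/β'² = 127/784.

127/784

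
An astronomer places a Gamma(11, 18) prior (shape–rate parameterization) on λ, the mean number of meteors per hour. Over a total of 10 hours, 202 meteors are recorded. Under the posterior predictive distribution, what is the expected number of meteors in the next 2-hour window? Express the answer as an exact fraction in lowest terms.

Total count 202 over total exposure 10 hours.
The Gamma prior is conjugate for the Poisson rate, so λ | data ~ Gamma(11+202, 18+10) = Gamma(213, 28).
Predictive mean over a 2-hour window = T·E[λ|data] = 2·213/28 = 213/14.

213/14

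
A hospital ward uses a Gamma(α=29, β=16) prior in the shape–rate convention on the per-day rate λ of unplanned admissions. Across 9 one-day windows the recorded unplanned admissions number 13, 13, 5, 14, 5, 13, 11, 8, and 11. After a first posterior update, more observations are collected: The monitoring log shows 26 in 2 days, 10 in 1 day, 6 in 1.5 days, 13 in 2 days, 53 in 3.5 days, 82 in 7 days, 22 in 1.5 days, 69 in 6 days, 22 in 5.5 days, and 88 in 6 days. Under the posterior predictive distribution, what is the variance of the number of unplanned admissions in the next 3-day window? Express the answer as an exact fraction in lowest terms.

Total count: 13 + 13 + 5 + 14 + 5 + 13 + 11 + 8 + 11 = 93.
Total exposure: 9 days.
After the first batch: Gamma(29 + 93, 16 + 9) = Gamma(122, 25).
Total count: 26 + 10 + 6 + 13 + 53 + 82 + 22 + 69 + 22 + 88 = 391.
Total exposure: 2 + 1 + 1.5 + 2 + 3.5 + 7 + 1.5 + 6 + 5.5 + 6 = 36 days.
After the second batch: Gamma(122 + 391, 25 + 36) = Gamma(513, 61).
The posterior predictive for a window of length T is Negative Binomial with variance T·α'·(β'+T)/β'² = 3·513·64/3721 = 98496/3721.

98496/3721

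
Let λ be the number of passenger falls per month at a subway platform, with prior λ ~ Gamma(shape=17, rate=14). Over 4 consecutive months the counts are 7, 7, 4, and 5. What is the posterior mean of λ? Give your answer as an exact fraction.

20/9

Total count: 7 + 7 + 4 + 5 = 23.
Total exposure: 4 months.
The Gamma prior is conjugate for the Poisson rate, so λ | data ~ Gamma(17+23, 14+4) = Gamma(40, 18).
Posterior mean = α'/β' = 40/18 = 20/9.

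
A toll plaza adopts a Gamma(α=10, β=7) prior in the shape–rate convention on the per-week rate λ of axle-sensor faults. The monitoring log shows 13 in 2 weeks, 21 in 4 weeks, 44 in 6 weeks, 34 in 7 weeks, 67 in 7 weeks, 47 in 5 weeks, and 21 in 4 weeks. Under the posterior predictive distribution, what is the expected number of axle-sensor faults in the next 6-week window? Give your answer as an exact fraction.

257/7

Total count: 13 + 21 + 44 + 34 + 67 + 47 + 21 = 247.
Total exposure: 2 + 4 + 6 + 7 + 7 + 5 + 4 = 35 weeks.
By Gamma–Poisson conjugacy, the posterior is Gamma(α + Σx, β + Σt) = Gamma(10 + 247, 7 + 35) = Gamma(257, 42).
Predictive mean over a 6-week window = T·E[λ|data] = 6·257/42 = 257/7.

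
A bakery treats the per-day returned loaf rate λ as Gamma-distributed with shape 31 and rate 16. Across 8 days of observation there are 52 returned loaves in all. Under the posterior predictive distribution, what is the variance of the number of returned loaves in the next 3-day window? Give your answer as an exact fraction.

Total count 52 over total exposure 8 days.
The Gamma prior is conjugate for the Poisson rate, so λ | data ~ Gamma(31+52, 16+8) = Gamma(83, 24).
The posterior predictive for a window of length T is Negative Binomial with variance T·α'·(β'+T)/β'² = 3·83·27/576 = 747/64.

747/64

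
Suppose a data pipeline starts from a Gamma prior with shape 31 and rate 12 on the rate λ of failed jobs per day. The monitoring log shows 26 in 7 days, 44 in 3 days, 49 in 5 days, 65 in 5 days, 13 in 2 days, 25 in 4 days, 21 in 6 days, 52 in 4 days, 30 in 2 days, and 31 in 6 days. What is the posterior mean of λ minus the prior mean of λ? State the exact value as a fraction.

727/168

Total count: 26 + 44 + 49 + 65 + 13 + 25 + 21 + 52 + 30 + 31 = 356.
Total exposure: 7 + 3 + 5 + 5 + 2 + 4 + 6 + 4 + 2 + 6 = 44 days.
Posterior: α' = 31 + 356 = 387, β' = 12 + 44 = 56.
Posterior mean = 387/56 = 387/56; prior mean = 31/12 = 31/12. Difference = 387/56 − 31/12 = 727/168.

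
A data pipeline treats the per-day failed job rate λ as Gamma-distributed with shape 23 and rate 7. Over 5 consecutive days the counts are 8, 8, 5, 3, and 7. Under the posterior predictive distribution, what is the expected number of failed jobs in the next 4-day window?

18

Total count: 8 + 8 + 5 + 3 + 7 = 31.
Total exposure: 5 days.
Posterior: α' = 23 + 31 = 54, β' = 7 + 5 = 12.
Predictive mean over a 4-day window = T·E[λ|data] = 4·54/12 = 18.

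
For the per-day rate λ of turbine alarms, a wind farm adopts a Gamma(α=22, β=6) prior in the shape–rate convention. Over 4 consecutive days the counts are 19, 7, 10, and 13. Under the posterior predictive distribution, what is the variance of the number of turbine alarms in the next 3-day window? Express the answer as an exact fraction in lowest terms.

2769/100

Total count: 19 + 7 + 10 + 13 = 49.
Total exposure: 4 days.
By Gamma–Poisson conjugacy, the posterior is Gamma(α + Σx, β + Σt) = Gamma(22 + 49, 6 + 4) = Gamma(71, 10).
The posterior predictive for a window of length T is Negative Binomial with variance T·α'·(β'+T)/β'² = 3·71·13/100 = 2769/100.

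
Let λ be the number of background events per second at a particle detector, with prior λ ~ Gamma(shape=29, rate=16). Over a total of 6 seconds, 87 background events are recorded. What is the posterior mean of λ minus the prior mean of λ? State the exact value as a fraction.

609/176

Total count 87 over total exposure 6 seconds.
Posterior: α' = 29 + 87 = 116, β' = 16 + 6 = 22.
Posterior mean = 116/22 = 58/11; prior mean = 29/16 = 29/16. Difference = 58/11 − 29/16 = 609/176.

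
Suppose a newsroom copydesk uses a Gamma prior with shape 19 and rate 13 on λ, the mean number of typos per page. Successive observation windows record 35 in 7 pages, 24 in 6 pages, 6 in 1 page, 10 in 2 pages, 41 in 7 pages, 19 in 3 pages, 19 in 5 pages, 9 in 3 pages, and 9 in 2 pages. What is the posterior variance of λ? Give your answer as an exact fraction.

Total count: 35 + 24 + 6 + 10 + 41 + 19 + 19 + 9 + 9 = 172.
Total exposure: 7 + 6 + 1 + 2 + 7 + 3 + 5 + 3 + 2 = 36 pages.
Posterior: α' = 19 + 172 = 191, β' = 13 + 36 = 49.
Posterior variance = α'/β'² = 191/2401.

191/2401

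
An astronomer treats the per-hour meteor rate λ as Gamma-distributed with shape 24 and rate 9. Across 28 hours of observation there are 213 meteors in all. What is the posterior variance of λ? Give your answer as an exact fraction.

237/1369

Total count 213 over total exposure 28 hours.
Conjugate update: add total count to the shape and total exposure to the rate, giving Gamma(237, 37).
Posterior variance = α'/β'² = 237/1369.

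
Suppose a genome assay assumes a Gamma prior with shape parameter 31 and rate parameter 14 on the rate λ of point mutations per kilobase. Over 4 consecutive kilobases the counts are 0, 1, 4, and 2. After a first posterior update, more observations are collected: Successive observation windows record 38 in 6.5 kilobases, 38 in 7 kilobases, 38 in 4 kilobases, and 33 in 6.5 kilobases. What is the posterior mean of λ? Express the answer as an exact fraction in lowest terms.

Total count: 0 + 1 + 4 + 2 = 7.
Total exposure: 4 kilobases.
After the first batch: Gamma(31 + 7, 14 + 4) = Gamma(38, 18).
Total count: 38 + 38 + 38 + 33 = 147.
Total exposure: 6.5 + 7 + 4 + 6.5 = 24 kilobases.
After the second batch: Gamma(38 + 147, 18 + 24) = Gamma(185, 42).
Posterior mean = α'/β' = 185/42.

185/42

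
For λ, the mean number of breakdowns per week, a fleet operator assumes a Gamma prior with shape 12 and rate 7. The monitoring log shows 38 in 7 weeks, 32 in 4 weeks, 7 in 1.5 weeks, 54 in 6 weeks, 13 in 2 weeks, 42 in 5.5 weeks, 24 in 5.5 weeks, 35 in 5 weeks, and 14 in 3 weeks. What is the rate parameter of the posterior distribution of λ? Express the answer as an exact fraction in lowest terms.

Total count: 38 + 32 + 7 + 54 + 13 + 42 + 24 + 35 + 14 = 259.
Total exposure: 7 + 4 + 1.5 + 6 + 2 + 5.5 + 5.5 + 5 + 3 = 39.5 weeks.
Posterior: α' = 12 + 259 = 271, β' = 7 + 39.5 = 93/2.

93/2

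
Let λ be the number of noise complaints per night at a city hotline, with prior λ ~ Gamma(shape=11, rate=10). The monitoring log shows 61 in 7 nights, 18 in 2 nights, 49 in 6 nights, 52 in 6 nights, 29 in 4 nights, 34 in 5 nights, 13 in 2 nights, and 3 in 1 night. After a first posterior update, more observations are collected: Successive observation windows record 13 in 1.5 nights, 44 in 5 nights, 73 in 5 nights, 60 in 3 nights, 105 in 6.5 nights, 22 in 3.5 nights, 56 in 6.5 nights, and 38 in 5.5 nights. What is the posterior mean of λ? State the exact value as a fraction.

454/53

Total count: 61 + 18 + 49 + 52 + 29 + 34 + 13 + 3 = 259.
Total exposure: 7 + 2 + 6 + 6 + 4 + 5 + 2 + 1 = 33 nights.
After the first batch: Gamma(11 + 259, 10 + 33) = Gamma(270, 43).
Total count: 13 + 44 + 73 + 60 + 105 + 22 + 56 + 38 = 411.
Total exposure: 1.5 + 5 + 5 + 3 + 6.5 + 3.5 + 6.5 + 5.5 = 36.5 nights.
After the second batch: Gamma(270 + 411, 43 + 36.5) = Gamma(681, 159/2).
Posterior mean = α'/β' = 681/(159/2) = 454/53.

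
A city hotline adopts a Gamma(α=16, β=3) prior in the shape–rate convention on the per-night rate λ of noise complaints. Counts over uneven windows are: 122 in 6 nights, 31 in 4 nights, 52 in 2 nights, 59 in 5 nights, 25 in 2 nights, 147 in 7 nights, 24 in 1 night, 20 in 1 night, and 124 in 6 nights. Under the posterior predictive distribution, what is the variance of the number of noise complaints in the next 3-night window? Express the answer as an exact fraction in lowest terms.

74400/1369

Total count: 122 + 31 + 52 + 59 + 25 + 147 + 24 + 20 + 124 = 604.
Total exposure: 6 + 4 + 2 + 5 + 2 + 7 + 1 + 1 + 6 = 34 nights.
Conjugate update: add total count to the shape and total exposure to the rate, giving Gamma(620, 37).
The posterior predictive for a window of length T is Negative Binomial with variance T·α'·(β'+T)/β'² = 3·620·40/1369 = 74400/1369.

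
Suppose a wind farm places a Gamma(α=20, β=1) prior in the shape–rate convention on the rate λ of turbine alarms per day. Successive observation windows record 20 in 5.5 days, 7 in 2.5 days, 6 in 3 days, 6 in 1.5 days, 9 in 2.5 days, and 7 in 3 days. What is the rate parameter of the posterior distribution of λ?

19

Total count: 20 + 7 + 6 + 6 + 9 + 7 = 55.
Total exposure: 5.5 + 2.5 + 3 + 1.5 + 2.5 + 3 = 18 days.
Posterior: α' = 20 + 55 = 75, β' = 1 + 18 = 19.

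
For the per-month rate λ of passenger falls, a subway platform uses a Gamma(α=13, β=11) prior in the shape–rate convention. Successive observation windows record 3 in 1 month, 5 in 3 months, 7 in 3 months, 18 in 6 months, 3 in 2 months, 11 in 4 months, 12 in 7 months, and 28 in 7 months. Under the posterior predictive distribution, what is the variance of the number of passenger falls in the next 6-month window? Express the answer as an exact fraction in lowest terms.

1875/121

Total count: 3 + 5 + 7 + 18 + 3 + 11 + 12 + 28 = 87.
Total exposure: 1 + 3 + 3 + 6 + 2 + 4 + 7 + 7 = 33 months.
Posterior: α' = 13 + 87 = 100, β' = 11 + 33 = 44.
The posterior predictive for a window of length T is Negative Binomial with variance T·α'·(β'+T)/β'² = 6·100·50/1936 = 1875/121.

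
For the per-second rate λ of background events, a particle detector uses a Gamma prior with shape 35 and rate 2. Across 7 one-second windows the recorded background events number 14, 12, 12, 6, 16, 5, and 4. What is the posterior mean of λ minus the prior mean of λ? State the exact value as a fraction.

-107/18

Total count: 14 + 12 + 12 + 6 + 16 + 5 + 4 = 69.
Total exposure: 7 seconds.
By Gamma–Poisson conjugacy, the posterior is Gamma(α + Σx, β + Σt) = Gamma(35 + 69, 2 + 7) = Gamma(104, 9).
Posterior mean = 104/9 = 104/9; prior mean = 35/2 = 35/2. Difference = 104/9 − 35/2 = -107/18.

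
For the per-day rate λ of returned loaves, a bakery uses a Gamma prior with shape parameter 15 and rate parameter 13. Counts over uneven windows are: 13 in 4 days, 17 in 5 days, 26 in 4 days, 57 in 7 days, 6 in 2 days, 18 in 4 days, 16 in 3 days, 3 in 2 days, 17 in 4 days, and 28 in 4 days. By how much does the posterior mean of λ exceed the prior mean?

Total count: 13 + 17 + 26 + 57 + 6 + 18 + 16 + 3 + 17 + 28 = 201.
Total exposure: 4 + 5 + 4 + 7 + 2 + 4 + 3 + 2 + 4 + 4 = 39 days.
The Gamma prior is conjugate for the Poisson rate, so λ | data ~ Gamma(15+201, 13+39) = Gamma(216, 52).
Posterior mean = 216/52 = 54/13; prior mean = 15/13 = 15/13. Difference = 54/13 − 15/13 = 3.

3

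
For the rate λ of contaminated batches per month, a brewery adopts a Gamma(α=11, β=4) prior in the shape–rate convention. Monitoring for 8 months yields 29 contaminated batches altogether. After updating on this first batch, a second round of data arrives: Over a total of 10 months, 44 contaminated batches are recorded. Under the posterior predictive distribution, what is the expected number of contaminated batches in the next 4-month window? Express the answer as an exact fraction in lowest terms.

168/11

Total count 29 over total exposure 8 months.
After the first batch: Gamma(11 + 29, 4 + 8) = Gamma(40, 12).
Total count 44 over total exposure 10 months.
After the second batch: Gamma(40 + 44, 12 + 10) = Gamma(84, 22).
Predictive mean over a 4-month window = T·E[λ|data] = 4·84/22 = 168/11.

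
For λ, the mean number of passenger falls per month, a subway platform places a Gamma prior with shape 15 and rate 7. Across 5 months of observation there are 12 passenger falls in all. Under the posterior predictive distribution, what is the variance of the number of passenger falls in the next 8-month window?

30

Total count 12 over total exposure 5 months.
Posterior: α' = 15 + 12 = 27, β' = 7 + 5 = 12.
The posterior predictive for a window of length T is Negative Binomial with variance T·α'·(β'+T)/β'² = 8·27·20/144 = 30.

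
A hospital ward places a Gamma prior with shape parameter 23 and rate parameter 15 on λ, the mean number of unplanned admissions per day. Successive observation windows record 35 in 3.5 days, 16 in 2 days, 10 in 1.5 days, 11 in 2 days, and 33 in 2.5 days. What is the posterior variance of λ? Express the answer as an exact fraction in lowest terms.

Total count: 35 + 16 + 10 + 11 + 33 = 105.
Total exposure: 3.5 + 2 + 1.5 + 2 + 2.5 = 11.5 days.
The Gamma prior is conjugate for the Poisson rate, so λ | data ~ Gamma(23+105, 15+11.5) = Gamma(128, 53/2).
Posterior variance = α'/β'² = 128/(2809/4) = 512/2809.

512/2809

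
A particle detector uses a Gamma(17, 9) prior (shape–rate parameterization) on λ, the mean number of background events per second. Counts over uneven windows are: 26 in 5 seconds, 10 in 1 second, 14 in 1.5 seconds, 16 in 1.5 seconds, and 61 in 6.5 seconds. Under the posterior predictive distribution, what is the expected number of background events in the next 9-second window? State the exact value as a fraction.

Total count: 26 + 10 + 14 + 16 + 61 = 127.
Total exposure: 5 + 1 + 1.5 + 1.5 + 6.5 = 15.5 seconds.
Conjugate update: add total count to the shape and total exposure to the rate, giving Gamma(144, 49/2).
Predictive mean over a 9-second window = T·E[λ|data] = 9·144/(49/2) = 2592/49.

2592/49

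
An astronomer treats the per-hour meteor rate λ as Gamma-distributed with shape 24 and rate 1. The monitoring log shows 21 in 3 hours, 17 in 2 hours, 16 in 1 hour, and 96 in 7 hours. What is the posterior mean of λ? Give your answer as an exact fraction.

87/7

Total count: 21 + 17 + 16 + 96 = 150.
Total exposure: 3 + 2 + 1 + 7 = 13 hours.
The Gamma prior is conjugate for the Poisson rate, so λ | data ~ Gamma(24+150, 1+13) = Gamma(174, 14).
Posterior mean = α'/β' = 174/14 = 87/7.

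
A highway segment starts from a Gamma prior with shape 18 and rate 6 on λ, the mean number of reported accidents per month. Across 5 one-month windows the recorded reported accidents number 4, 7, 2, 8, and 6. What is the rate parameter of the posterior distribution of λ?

11

Total count: 4 + 7 + 2 + 8 + 6 = 27.
Total exposure: 5 months.
Posterior: α' = 18 + 27 = 45, β' = 6 + 5 = 11.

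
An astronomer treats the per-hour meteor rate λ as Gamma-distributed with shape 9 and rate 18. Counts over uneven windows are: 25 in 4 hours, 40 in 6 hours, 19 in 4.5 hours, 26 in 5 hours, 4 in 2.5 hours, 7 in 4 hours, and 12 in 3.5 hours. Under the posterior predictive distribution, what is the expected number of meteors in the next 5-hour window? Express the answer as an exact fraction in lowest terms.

Total count: 25 + 40 + 19 + 26 + 4 + 7 + 12 = 133.
Total exposure: 4 + 6 + 4.5 + 5 + 2.5 + 4 + 3.5 = 29.5 hours.
By Gamma–Poisson conjugacy, the posterior is Gamma(α + Σx, β + Σt) = Gamma(9 + 133, 18 + 29.5) = Gamma(142, 95/2).
Predictive mean over a 5-hour window = T·E[λ|data] = 5·142/(95/2) = 284/19.

284/19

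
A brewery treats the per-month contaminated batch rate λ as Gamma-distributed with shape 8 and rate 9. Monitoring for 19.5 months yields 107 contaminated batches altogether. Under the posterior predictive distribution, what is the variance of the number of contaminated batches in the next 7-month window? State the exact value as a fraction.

Total count 107 over total exposure 19.5 months.
By Gamma–Poisson conjugacy, the posterior is Gamma(α + Σx, β + Σt) = Gamma(8 + 107, 9 + 19.5) = Gamma(115, 57/2).
The posterior predictive for a window of length T is Negative Binomial with variance T·α'·(β'+T)/β'² = 7·115·(71/2)/(3249/4) = 114310/3249.

114310/3249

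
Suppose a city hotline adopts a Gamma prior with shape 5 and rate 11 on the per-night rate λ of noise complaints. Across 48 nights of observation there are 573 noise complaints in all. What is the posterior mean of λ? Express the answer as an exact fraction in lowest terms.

Total count 573 over total exposure 48 nights.
Conjugate update: add total count to the shape and total exposure to the rate, giving Gamma(578, 59).
Posterior mean = α'/β' = 578/59.

578/59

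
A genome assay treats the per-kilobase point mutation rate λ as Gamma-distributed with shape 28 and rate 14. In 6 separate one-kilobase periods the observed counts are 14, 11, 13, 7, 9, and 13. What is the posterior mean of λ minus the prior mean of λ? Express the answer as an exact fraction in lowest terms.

11/4

Total count: 14 + 11 + 13 + 7 + 9 + 13 = 67.
Total exposure: 6 kilobases.
By Gamma–Poisson conjugacy, the posterior is Gamma(α + Σx, β + Σt) = Gamma(28 + 67, 14 + 6) = Gamma(95, 20).
Posterior mean = 95/20 = 19/4; prior mean = 28/14 = 2. Difference = 19/4 − 2 = 11/4.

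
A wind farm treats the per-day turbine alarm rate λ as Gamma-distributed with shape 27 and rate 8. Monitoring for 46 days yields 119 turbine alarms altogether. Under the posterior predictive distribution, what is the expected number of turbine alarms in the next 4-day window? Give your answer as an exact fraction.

Total count 119 over total exposure 46 days.
The Gamma prior is conjugate for the Poisson rate, so λ | data ~ Gamma(27+119, 8+46) = Gamma(146, 54).
Predictive mean over a 4-day window = T·E[λ|data] = 4·146/54 = 292/27.

292/27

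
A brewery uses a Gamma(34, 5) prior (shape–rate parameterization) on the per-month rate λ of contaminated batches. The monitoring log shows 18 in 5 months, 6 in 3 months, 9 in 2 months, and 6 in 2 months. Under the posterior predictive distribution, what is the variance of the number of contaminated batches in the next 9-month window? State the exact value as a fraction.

17082/289

Total count: 18 + 6 + 9 + 6 = 39.
Total exposure: 5 + 3 + 2 + 2 = 12 months.
Conjugate update: add total count to the shape and total exposure to the rate, giving Gamma(73, 17).
The posterior predictive for a window of length T is Negative Binomial with variance T·α'·(β'+T)/β'² = 9·73·26/289 = 17082/289.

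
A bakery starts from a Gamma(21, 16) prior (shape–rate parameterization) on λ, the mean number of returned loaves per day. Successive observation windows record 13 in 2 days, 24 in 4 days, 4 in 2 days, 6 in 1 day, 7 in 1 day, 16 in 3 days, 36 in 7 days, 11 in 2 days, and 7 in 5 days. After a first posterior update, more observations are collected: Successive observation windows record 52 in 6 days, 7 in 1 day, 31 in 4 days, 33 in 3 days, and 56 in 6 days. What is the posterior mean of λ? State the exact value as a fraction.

Total count: 13 + 24 + 4 + 6 + 7 + 16 + 36 + 11 + 7 = 124.
Total exposure: 2 + 4 + 2 + 1 + 1 + 3 + 7 + 2 + 5 = 27 days.
After the first batch: Gamma(21 + 124, 16 + 27) = Gamma(145, 43).
Total count: 52 + 7 + 31 + 33 + 56 = 179.
Total exposure: 6 + 1 + 4 + 3 + 6 = 20 days.
After the second batch: Gamma(145 + 179, 43 + 20) = Gamma(324, 63).
Posterior mean = α'/β' = 324/63 = 36/7.

36/7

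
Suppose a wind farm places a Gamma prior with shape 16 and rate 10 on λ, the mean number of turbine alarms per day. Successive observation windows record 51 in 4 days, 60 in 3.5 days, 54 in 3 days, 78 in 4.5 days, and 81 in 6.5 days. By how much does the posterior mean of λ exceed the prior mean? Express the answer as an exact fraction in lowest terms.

2896/315

Total count: 51 + 60 + 54 + 78 + 81 = 324.
Total exposure: 4 + 3.5 + 3 + 4.5 + 6.5 = 21.5 days.
Gamma(α, β) with Poisson data over total exposure Σt gives posterior Gamma(α+Σx, β+Σt) = Gamma(340, 63/2).
Posterior mean = 340/(63/2) = 680/63; prior mean = 16/10 = 8/5. Difference = 680/63 − 8/5 = 2896/315.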